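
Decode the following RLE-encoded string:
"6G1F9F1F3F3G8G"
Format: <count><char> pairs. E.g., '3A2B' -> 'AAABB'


Expanding each <count><char> pair:
  6G -> 'GGGGGG'
  1F -> 'F'
  9F -> 'FFFFFFFFF'
  1F -> 'F'
  3F -> 'FFF'
  3G -> 'GGG'
  8G -> 'GGGGGGGG'

Decoded = GGGGGGFFFFFFFFFFFFFFGGGGGGGGGGG


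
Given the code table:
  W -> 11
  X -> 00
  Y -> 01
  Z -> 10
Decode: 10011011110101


Decoding:
10 -> Z
01 -> Y
10 -> Z
11 -> W
11 -> W
01 -> Y
01 -> Y


Result: ZYZWWYY


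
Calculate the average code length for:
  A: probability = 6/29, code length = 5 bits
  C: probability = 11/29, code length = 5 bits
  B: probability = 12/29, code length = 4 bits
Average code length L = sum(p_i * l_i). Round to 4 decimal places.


Weighted contributions p_i * l_i:
  A: (6/29) * 5 = 30/29
  C: (11/29) * 5 = 55/29
  B: (12/29) * 4 = 48/29
Sum = (30 + 55 + 48)/29 = 133/29

L = 133/29 = 4.5862 bits/symbol


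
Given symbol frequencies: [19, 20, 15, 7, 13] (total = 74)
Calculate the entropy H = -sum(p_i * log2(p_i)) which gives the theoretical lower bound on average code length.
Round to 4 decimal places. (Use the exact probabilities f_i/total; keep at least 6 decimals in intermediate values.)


Per-symbol terms -p_i * log2(p_i) with p_i = f_i/74:
  p = 19/74 = 0.256757: log2(p) = -1.961526, -p*log2(p) = 0.503635
  p = 20/74 = 0.270270: log2(p) = -1.887525, -p*log2(p) = 0.510142
  p = 15/74 = 0.202703: log2(p) = -2.302563, -p*log2(p) = 0.466736
  p = 7/74 = 0.094595: log2(p) = -3.402098, -p*log2(p) = 0.321820
  p = 13/74 = 0.175676: log2(p) = -2.509014, -p*log2(p) = 0.440773
H = 0.503635 + 0.510142 + 0.466736 + 0.321820 + 0.440773 = 2.243106

H = 2.2431 bits/symbol


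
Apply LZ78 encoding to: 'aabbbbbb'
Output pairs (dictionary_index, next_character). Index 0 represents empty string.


LZ78 encoding steps:
Dictionary: {0: ''}
Step 1: w='' (idx 0), next='a' -> output (0, 'a'), add 'a' as idx 1
Step 2: w='a' (idx 1), next='b' -> output (1, 'b'), add 'ab' as idx 2
Step 3: w='' (idx 0), next='b' -> output (0, 'b'), add 'b' as idx 3
Step 4: w='b' (idx 3), next='b' -> output (3, 'b'), add 'bb' as idx 4
Step 5: w='bb' (idx 4), end of input -> output (4, '')


Encoded: [(0, 'a'), (1, 'b'), (0, 'b'), (3, 'b'), (4, '')]


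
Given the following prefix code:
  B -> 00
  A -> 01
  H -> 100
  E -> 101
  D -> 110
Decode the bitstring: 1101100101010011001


Decoding step by step:
Bits 110 -> D
Bits 110 -> D
Bits 01 -> A
Bits 01 -> A
Bits 01 -> A
Bits 00 -> B
Bits 110 -> D
Bits 01 -> A


Decoded message: DDAAABDA


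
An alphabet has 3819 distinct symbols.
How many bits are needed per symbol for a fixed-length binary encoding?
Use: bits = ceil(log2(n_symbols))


log2(3819) = 11.899
Bracket: 2^11 = 2048 < 3819 <= 2^12 = 4096
So ceil(log2(3819)) = 12

bits = ceil(log2(3819)) = ceil(11.899) = 12 bits


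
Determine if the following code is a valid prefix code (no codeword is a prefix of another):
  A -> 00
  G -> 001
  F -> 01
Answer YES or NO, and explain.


Checking each pair (does one codeword prefix another?):
  A='00' vs G='001': prefix -- VIOLATION

NO -- this is NOT a valid prefix code. A (00) is a prefix of G (001).


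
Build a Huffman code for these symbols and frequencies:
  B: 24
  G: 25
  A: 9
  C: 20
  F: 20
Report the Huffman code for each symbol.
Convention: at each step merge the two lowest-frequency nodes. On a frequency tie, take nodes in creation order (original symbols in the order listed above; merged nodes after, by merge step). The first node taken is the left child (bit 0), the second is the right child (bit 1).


Huffman tree construction:
Step 1: Merge A(9) + C(20) = 29
Step 2: Merge F(20) + B(24) = 44
Step 3: Merge G(25) + (A+C)(29) = 54
Step 4: Merge (F+B)(44) + (G+(A+C))(54) = 98
Read each symbol's code off the tree from the root (left child = 0, right child = 1).

Codes:
  B: 01 (length 2)
  G: 10 (length 2)
  A: 110 (length 3)
  C: 111 (length 3)
  F: 00 (length 2)
Average code length: 225/98 = 2.2959 bits/symbol


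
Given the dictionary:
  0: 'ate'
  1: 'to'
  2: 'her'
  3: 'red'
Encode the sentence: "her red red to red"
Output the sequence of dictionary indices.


Look up each word in the dictionary:
  'her' -> 2
  'red' -> 3
  'red' -> 3
  'to' -> 1
  'red' -> 3

Encoded: [2, 3, 3, 1, 3]


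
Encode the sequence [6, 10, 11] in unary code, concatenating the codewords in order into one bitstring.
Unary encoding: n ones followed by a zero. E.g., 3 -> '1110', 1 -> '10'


Encode each number as n ones followed by a terminating 0:
  6 -> 1111110 (7 bits)
  10 -> 11111111110 (11 bits)
  11 -> 111111111110 (12 bits)
Total length = 7 + 11 + 12 = 30 bits.

Unary([6, 10, 11]) = 111111011111111110111111111110 (30 bits)


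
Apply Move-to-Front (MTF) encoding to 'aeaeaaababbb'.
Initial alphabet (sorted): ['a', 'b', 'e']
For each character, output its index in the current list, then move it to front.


MTF encoding:
'a': index 0 in ['a', 'b', 'e'] -> ['a', 'b', 'e']
'e': index 2 in ['a', 'b', 'e'] -> ['e', 'a', 'b']
'a': index 1 in ['e', 'a', 'b'] -> ['a', 'e', 'b']
'e': index 1 in ['a', 'e', 'b'] -> ['e', 'a', 'b']
'a': index 1 in ['e', 'a', 'b'] -> ['a', 'e', 'b']
'a': index 0 in ['a', 'e', 'b'] -> ['a', 'e', 'b']
'a': index 0 in ['a', 'e', 'b'] -> ['a', 'e', 'b']
'b': index 2 in ['a', 'e', 'b'] -> ['b', 'a', 'e']
'a': index 1 in ['b', 'a', 'e'] -> ['a', 'b', 'e']
'b': index 1 in ['a', 'b', 'e'] -> ['b', 'a', 'e']
'b': index 0 in ['b', 'a', 'e'] -> ['b', 'a', 'e']
'b': index 0 in ['b', 'a', 'e'] -> ['b', 'a', 'e']


Output: [0, 2, 1, 1, 1, 0, 0, 2, 1, 1, 0, 0]


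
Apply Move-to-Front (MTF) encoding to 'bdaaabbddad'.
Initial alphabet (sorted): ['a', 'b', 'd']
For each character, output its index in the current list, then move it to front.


MTF encoding:
'b': index 1 in ['a', 'b', 'd'] -> ['b', 'a', 'd']
'd': index 2 in ['b', 'a', 'd'] -> ['d', 'b', 'a']
'a': index 2 in ['d', 'b', 'a'] -> ['a', 'd', 'b']
'a': index 0 in ['a', 'd', 'b'] -> ['a', 'd', 'b']
'a': index 0 in ['a', 'd', 'b'] -> ['a', 'd', 'b']
'b': index 2 in ['a', 'd', 'b'] -> ['b', 'a', 'd']
'b': index 0 in ['b', 'a', 'd'] -> ['b', 'a', 'd']
'd': index 2 in ['b', 'a', 'd'] -> ['d', 'b', 'a']
'd': index 0 in ['d', 'b', 'a'] -> ['d', 'b', 'a']
'a': index 2 in ['d', 'b', 'a'] -> ['a', 'd', 'b']
'd': index 1 in ['a', 'd', 'b'] -> ['d', 'a', 'b']


Output: [1, 2, 2, 0, 0, 2, 0, 2, 0, 2, 1]


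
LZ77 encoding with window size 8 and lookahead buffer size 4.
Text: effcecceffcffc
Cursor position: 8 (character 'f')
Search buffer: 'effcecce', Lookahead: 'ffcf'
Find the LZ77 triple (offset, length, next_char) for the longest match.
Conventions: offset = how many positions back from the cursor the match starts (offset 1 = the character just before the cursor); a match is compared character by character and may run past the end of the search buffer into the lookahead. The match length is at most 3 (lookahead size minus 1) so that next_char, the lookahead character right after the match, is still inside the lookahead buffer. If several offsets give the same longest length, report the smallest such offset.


Try each offset into the search buffer:
  offset=1 (pos 7, char 'e'): match length 0
  offset=2 (pos 6, char 'c'): match length 0
  offset=3 (pos 5, char 'c'): match length 0
  offset=4 (pos 4, char 'e'): match length 0
  offset=5 (pos 3, char 'c'): match length 0
  offset=6 (pos 2, char 'f'): match length 1
  offset=7 (pos 1, char 'f'): match length 3
  offset=8 (pos 0, char 'e'): match length 0
Longest match has length 3 at offset 7.
next_char = character at position 8 + 3 = 11 -> 'f'

Best match: offset=7, length=3 (matching 'ffc' starting at position 1)
LZ77 triple: (7, 3, 'f')


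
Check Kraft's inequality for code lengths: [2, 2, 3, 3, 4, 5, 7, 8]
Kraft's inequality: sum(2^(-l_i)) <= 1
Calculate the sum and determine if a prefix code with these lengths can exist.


Sum = 2^(-2) + 2^(-2) + 2^(-3) + 2^(-3) + 2^(-4) + 2^(-5) + 2^(-7) + 2^(-8)
    = 0.25 + 0.25 + 0.125 + 0.125 + 0.0625 + 0.03125 + 0.0078125 + 0.00390625
    = 219/256 = 0.85546875
Since 0.85546875 <= 1, Kraft's inequality IS satisfied.
A prefix code with these lengths CAN exist.

Kraft sum = 0.85546875. Satisfied.


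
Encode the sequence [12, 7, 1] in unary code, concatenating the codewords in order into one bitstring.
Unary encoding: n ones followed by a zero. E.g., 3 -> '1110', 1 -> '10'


Encode each number as n ones followed by a terminating 0:
  12 -> 1111111111110 (13 bits)
  7 -> 11111110 (8 bits)
  1 -> 10 (2 bits)
Total length = 13 + 8 + 2 = 23 bits.

Unary([12, 7, 1]) = 11111111111101111111010 (23 bits)


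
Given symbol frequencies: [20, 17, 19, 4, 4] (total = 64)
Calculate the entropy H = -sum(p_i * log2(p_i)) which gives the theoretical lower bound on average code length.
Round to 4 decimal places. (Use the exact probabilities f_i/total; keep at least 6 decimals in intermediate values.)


Per-symbol terms -p_i * log2(p_i) with p_i = f_i/64:
  p = 20/64 = 0.312500: log2(p) = -1.678072, -p*log2(p) = 0.524397
  p = 17/64 = 0.265625: log2(p) = -1.912537, -p*log2(p) = 0.508018
  p = 19/64 = 0.296875: log2(p) = -1.752072, -p*log2(p) = 0.520147
  p = 4/64 = 0.062500: log2(p) = -4.000000, -p*log2(p) = 0.250000
  p = 4/64 = 0.062500: log2(p) = -4.000000, -p*log2(p) = 0.250000
H = 0.524397 + 0.508018 + 0.520147 + 0.250000 + 0.250000 = 2.052562

H = 2.0526 bits/symbol


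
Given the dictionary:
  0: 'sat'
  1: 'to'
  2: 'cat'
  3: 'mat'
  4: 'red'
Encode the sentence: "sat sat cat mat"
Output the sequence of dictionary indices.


Look up each word in the dictionary:
  'sat' -> 0
  'sat' -> 0
  'cat' -> 2
  'mat' -> 3

Encoded: [0, 0, 2, 3]


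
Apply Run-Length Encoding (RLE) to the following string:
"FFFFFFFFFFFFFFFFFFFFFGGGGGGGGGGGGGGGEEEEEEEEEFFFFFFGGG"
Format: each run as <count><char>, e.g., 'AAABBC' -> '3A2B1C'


Scanning runs left to right:
  i=0: run of 'F' x 21 -> '21F'
  i=21: run of 'G' x 15 -> '15G'
  i=36: run of 'E' x 9 -> '9E'
  i=45: run of 'F' x 6 -> '6F'
  i=51: run of 'G' x 3 -> '3G'

RLE = 21F15G9E6F3G


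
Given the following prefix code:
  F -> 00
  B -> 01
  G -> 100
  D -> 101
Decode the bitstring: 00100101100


Decoding step by step:
Bits 00 -> F
Bits 100 -> G
Bits 101 -> D
Bits 100 -> G


Decoded message: FGDG


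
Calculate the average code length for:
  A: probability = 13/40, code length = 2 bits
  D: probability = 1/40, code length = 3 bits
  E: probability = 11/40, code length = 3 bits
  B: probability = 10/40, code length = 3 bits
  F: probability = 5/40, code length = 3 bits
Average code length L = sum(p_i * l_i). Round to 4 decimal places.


Weighted contributions p_i * l_i:
  A: (13/40) * 2 = 26/40
  D: (1/40) * 3 = 3/40
  E: (11/40) * 3 = 33/40
  B: (10/40) * 3 = 30/40
  F: (5/40) * 3 = 15/40
Sum = (26 + 3 + 33 + 30 + 15)/40 = 107/40

L = 107/40 = 2.6750 bits/symbol


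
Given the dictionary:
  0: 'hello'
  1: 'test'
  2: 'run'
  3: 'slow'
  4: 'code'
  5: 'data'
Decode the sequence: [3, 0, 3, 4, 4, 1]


Look up each index in the dictionary:
  3 -> 'slow'
  0 -> 'hello'
  3 -> 'slow'
  4 -> 'code'
  4 -> 'code'
  1 -> 'test'

Decoded: "slow hello slow code code test"


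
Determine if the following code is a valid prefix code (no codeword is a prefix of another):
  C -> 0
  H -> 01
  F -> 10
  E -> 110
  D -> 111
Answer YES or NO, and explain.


Checking each pair (does one codeword prefix another?):
  C='0' vs H='01': prefix -- VIOLATION

NO -- this is NOT a valid prefix code. C (0) is a prefix of H (01).


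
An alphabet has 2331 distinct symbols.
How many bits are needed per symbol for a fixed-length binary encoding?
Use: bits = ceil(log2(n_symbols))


log2(2331) = 11.1867
Bracket: 2^11 = 2048 < 2331 <= 2^12 = 4096
So ceil(log2(2331)) = 12

bits = ceil(log2(2331)) = ceil(11.1867) = 12 bits


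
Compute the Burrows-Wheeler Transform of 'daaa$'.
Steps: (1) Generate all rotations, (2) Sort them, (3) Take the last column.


Rotations (sorted):
  0: $daaa -> last char: a
  1: a$daa -> last char: a
  2: aa$da -> last char: a
  3: aaa$d -> last char: d
  4: daaa$ -> last char: $


BWT = aaad$


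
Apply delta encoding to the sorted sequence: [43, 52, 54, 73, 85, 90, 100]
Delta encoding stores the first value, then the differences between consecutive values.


First value: 43
Deltas:
  52 - 43 = 9
  54 - 52 = 2
  73 - 54 = 19
  85 - 73 = 12
  90 - 85 = 5
  100 - 90 = 10


Delta encoded: [43, 9, 2, 19, 12, 5, 10]


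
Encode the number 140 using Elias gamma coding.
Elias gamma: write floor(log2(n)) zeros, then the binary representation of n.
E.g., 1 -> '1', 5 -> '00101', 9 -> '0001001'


num_bits = floor(log2(140)) + 1 = 8
leading_zeros = num_bits - 1 = 7
binary(140) = 10001100

Elias gamma(140) = '0000000' + '10001100' = 000000010001100 (15 bits)


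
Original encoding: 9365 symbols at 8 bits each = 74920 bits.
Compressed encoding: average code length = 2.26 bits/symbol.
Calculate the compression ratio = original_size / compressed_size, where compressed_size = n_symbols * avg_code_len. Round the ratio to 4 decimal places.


original_size = n_symbols * orig_bits = 9365 * 8 = 74920 bits
compressed_size = n_symbols * avg_code_len = 9365 * 2.26 = 21164.9 bits
ratio = original_size / compressed_size = 74920 / 21164.9 = 3.5398

Compression ratio = 3.5398


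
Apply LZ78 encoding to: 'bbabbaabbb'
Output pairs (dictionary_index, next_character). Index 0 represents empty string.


LZ78 encoding steps:
Dictionary: {0: ''}
Step 1: w='' (idx 0), next='b' -> output (0, 'b'), add 'b' as idx 1
Step 2: w='b' (idx 1), next='a' -> output (1, 'a'), add 'ba' as idx 2
Step 3: w='b' (idx 1), next='b' -> output (1, 'b'), add 'bb' as idx 3
Step 4: w='' (idx 0), next='a' -> output (0, 'a'), add 'a' as idx 4
Step 5: w='a' (idx 4), next='b' -> output (4, 'b'), add 'ab' as idx 5
Step 6: w='bb' (idx 3), end of input -> output (3, '')


Encoded: [(0, 'b'), (1, 'a'), (1, 'b'), (0, 'a'), (4, 'b'), (3, '')]


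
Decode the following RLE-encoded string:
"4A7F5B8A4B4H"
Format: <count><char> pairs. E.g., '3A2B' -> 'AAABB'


Expanding each <count><char> pair:
  4A -> 'AAAA'
  7F -> 'FFFFFFF'
  5B -> 'BBBBB'
  8A -> 'AAAAAAAA'
  4B -> 'BBBB'
  4H -> 'HHHH'

Decoded = AAAAFFFFFFFBBBBBAAAAAAAABBBBHHHH


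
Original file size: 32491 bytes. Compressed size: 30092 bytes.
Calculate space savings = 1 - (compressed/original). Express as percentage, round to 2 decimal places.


ratio = compressed/original = 30092/32491 = 0.926164
savings = 1 - ratio = 1 - 0.926164 = 0.073836
as a percentage: 0.073836 * 100 = 7.38%

Space savings = 1 - 30092/32491 = 7.38%


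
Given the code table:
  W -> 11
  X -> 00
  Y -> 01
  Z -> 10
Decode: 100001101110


Decoding:
10 -> Z
00 -> X
01 -> Y
10 -> Z
11 -> W
10 -> Z


Result: ZXYZWZ


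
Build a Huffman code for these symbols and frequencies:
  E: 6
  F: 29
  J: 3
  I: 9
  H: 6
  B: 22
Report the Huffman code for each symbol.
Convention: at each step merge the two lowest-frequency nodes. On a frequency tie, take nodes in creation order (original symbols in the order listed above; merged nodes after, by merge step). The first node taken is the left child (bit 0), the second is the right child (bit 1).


Huffman tree construction:
Step 1: Merge J(3) + E(6) = 9
Step 2: Merge H(6) + I(9) = 15
Step 3: Merge (J+E)(9) + (H+I)(15) = 24
Step 4: Merge B(22) + ((J+E)+(H+I))(24) = 46
Step 5: Merge F(29) + (B+((J+E)+(H+I)))(46) = 75
Read each symbol's code off the tree from the root (left child = 0, right child = 1).

Codes:
  E: 1101 (length 4)
  F: 0 (length 1)
  J: 1100 (length 4)
  I: 1111 (length 4)
  H: 1110 (length 4)
  B: 10 (length 2)
Average code length: 169/75 = 2.2533 bits/symbol


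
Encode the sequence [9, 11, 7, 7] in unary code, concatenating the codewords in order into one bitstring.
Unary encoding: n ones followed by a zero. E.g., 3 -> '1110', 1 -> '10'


Encode each number as n ones followed by a terminating 0:
  9 -> 1111111110 (10 bits)
  11 -> 111111111110 (12 bits)
  7 -> 11111110 (8 bits)
  7 -> 11111110 (8 bits)
Total length = 10 + 12 + 8 + 8 = 38 bits.

Unary([9, 11, 7, 7]) = 11111111101111111111101111111011111110 (38 bits)


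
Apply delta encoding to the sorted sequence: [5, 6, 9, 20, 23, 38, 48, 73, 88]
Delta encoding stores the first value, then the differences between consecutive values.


First value: 5
Deltas:
  6 - 5 = 1
  9 - 6 = 3
  20 - 9 = 11
  23 - 20 = 3
  38 - 23 = 15
  48 - 38 = 10
  73 - 48 = 25
  88 - 73 = 15


Delta encoded: [5, 1, 3, 11, 3, 15, 10, 25, 15]


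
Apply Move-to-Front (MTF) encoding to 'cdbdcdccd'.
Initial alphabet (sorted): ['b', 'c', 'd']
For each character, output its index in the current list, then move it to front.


MTF encoding:
'c': index 1 in ['b', 'c', 'd'] -> ['c', 'b', 'd']
'd': index 2 in ['c', 'b', 'd'] -> ['d', 'c', 'b']
'b': index 2 in ['d', 'c', 'b'] -> ['b', 'd', 'c']
'd': index 1 in ['b', 'd', 'c'] -> ['d', 'b', 'c']
'c': index 2 in ['d', 'b', 'c'] -> ['c', 'd', 'b']
'd': index 1 in ['c', 'd', 'b'] -> ['d', 'c', 'b']
'c': index 1 in ['d', 'c', 'b'] -> ['c', 'd', 'b']
'c': index 0 in ['c', 'd', 'b'] -> ['c', 'd', 'b']
'd': index 1 in ['c', 'd', 'b'] -> ['d', 'c', 'b']


Output: [1, 2, 2, 1, 2, 1, 1, 0, 1]


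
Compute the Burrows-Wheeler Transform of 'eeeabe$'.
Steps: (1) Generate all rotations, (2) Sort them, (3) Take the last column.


Rotations (sorted):
  0: $eeeabe -> last char: e
  1: abe$eee -> last char: e
  2: be$eeea -> last char: a
  3: e$eeeab -> last char: b
  4: eabe$ee -> last char: e
  5: eeabe$e -> last char: e
  6: eeeabe$ -> last char: $


BWT = eeabee$


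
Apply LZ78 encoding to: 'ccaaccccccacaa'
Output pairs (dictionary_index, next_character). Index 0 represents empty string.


LZ78 encoding steps:
Dictionary: {0: ''}
Step 1: w='' (idx 0), next='c' -> output (0, 'c'), add 'c' as idx 1
Step 2: w='c' (idx 1), next='a' -> output (1, 'a'), add 'ca' as idx 2
Step 3: w='' (idx 0), next='a' -> output (0, 'a'), add 'a' as idx 3
Step 4: w='c' (idx 1), next='c' -> output (1, 'c'), add 'cc' as idx 4
Step 5: w='cc' (idx 4), next='c' -> output (4, 'c'), add 'ccc' as idx 5
Step 6: w='ca' (idx 2), next='c' -> output (2, 'c'), add 'cac' as idx 6
Step 7: w='a' (idx 3), next='a' -> output (3, 'a'), add 'aa' as idx 7


Encoded: [(0, 'c'), (1, 'a'), (0, 'a'), (1, 'c'), (4, 'c'), (2, 'c'), (3, 'a')]


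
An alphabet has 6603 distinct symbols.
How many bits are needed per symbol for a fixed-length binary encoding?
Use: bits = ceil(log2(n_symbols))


log2(6603) = 12.6889
Bracket: 2^12 = 4096 < 6603 <= 2^13 = 8192
So ceil(log2(6603)) = 13

bits = ceil(log2(6603)) = ceil(12.6889) = 13 bits


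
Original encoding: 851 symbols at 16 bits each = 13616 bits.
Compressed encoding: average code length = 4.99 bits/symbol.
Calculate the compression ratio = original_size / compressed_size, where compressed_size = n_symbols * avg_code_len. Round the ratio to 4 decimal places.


original_size = n_symbols * orig_bits = 851 * 16 = 13616 bits
compressed_size = n_symbols * avg_code_len = 851 * 4.99 = 4246.49 bits
ratio = original_size / compressed_size = 13616 / 4246.49 = 3.2064

Compression ratio = 3.2064


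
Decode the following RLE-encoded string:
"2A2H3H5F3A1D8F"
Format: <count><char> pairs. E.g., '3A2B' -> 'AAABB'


Expanding each <count><char> pair:
  2A -> 'AA'
  2H -> 'HH'
  3H -> 'HHH'
  5F -> 'FFFFF'
  3A -> 'AAA'
  1D -> 'D'
  8F -> 'FFFFFFFF'

Decoded = AAHHHHHFFFFFAAADFFFFFFFF


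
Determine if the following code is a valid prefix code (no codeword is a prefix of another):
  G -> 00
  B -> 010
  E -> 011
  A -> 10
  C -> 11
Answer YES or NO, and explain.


Checking each pair (does one codeword prefix another?):
  G='00' vs B='010': no prefix
  G='00' vs E='011': no prefix
  G='00' vs A='10': no prefix
  G='00' vs C='11': no prefix
  B='010' vs G='00': no prefix
  B='010' vs E='011': no prefix
  B='010' vs A='10': no prefix
  B='010' vs C='11': no prefix
  E='011' vs G='00': no prefix
  E='011' vs B='010': no prefix
  E='011' vs A='10': no prefix
  E='011' vs C='11': no prefix
  A='10' vs G='00': no prefix
  A='10' vs B='010': no prefix
  A='10' vs E='011': no prefix
  A='10' vs C='11': no prefix
  C='11' vs G='00': no prefix
  C='11' vs B='010': no prefix
  C='11' vs E='011': no prefix
  C='11' vs A='10': no prefix
No violation found over all pairs.

YES -- this is a valid prefix code. No codeword is a prefix of any other codeword.


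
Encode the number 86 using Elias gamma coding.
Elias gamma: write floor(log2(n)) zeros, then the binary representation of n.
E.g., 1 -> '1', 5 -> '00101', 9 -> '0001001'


num_bits = floor(log2(86)) + 1 = 7
leading_zeros = num_bits - 1 = 6
binary(86) = 1010110

Elias gamma(86) = '000000' + '1010110' = 0000001010110 (13 bits)


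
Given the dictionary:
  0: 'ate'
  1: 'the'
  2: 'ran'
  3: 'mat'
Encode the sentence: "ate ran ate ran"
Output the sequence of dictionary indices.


Look up each word in the dictionary:
  'ate' -> 0
  'ran' -> 2
  'ate' -> 0
  'ran' -> 2

Encoded: [0, 2, 0, 2]


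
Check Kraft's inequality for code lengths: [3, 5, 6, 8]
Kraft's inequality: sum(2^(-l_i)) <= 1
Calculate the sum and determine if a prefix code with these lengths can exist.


Sum = 2^(-3) + 2^(-5) + 2^(-6) + 2^(-8)
    = 0.125 + 0.03125 + 0.015625 + 0.00390625
    = 45/256 = 0.17578125
Since 0.17578125 <= 1, Kraft's inequality IS satisfied.
A prefix code with these lengths CAN exist.

Kraft sum = 0.17578125. Satisfied.


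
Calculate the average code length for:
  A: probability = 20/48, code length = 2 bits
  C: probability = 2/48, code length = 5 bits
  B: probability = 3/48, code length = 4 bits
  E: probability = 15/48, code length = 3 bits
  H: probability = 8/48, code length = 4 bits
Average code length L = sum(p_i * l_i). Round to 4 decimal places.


Weighted contributions p_i * l_i:
  A: (20/48) * 2 = 40/48
  C: (2/48) * 5 = 10/48
  B: (3/48) * 4 = 12/48
  E: (15/48) * 3 = 45/48
  H: (8/48) * 4 = 32/48
Sum = (40 + 10 + 12 + 45 + 32)/48 = 139/48

L = 139/48 = 2.8958 bits/symbol


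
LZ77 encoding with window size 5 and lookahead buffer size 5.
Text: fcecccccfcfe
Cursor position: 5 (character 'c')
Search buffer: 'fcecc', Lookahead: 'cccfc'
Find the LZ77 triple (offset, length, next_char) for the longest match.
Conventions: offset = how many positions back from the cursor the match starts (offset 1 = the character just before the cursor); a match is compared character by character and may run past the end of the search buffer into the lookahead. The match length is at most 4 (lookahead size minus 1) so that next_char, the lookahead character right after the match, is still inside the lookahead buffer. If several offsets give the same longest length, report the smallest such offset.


Try each offset into the search buffer:
  offset=1 (pos 4, char 'c'): match length 3
  offset=2 (pos 3, char 'c'): match length 3
  offset=3 (pos 2, char 'e'): match length 0
  offset=4 (pos 1, char 'c'): match length 1
  offset=5 (pos 0, char 'f'): match length 0
Longest match has length 3, found at offsets 1, 2; take the smallest, offset 1.
next_char = character at position 5 + 3 = 8 -> 'f'

Best match: offset=1, length=3 (matching 'ccc' starting at position 4)
LZ77 triple: (1, 3, 'f')


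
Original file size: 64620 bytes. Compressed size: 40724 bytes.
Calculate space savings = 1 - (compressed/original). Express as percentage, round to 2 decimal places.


ratio = compressed/original = 40724/64620 = 0.630207
savings = 1 - ratio = 1 - 0.630207 = 0.369793
as a percentage: 0.369793 * 100 = 36.98%

Space savings = 1 - 40724/64620 = 36.98%


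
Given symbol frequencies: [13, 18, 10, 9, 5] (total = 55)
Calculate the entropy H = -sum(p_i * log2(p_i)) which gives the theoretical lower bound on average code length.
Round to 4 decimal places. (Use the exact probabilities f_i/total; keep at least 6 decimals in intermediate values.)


Per-symbol terms -p_i * log2(p_i) with p_i = f_i/55:
  p = 13/55 = 0.236364: log2(p) = -2.080920, -p*log2(p) = 0.491854
  p = 18/55 = 0.327273: log2(p) = -1.611435, -p*log2(p) = 0.527379
  p = 10/55 = 0.181818: log2(p) = -2.459432, -p*log2(p) = 0.447169
  p = 9/55 = 0.163636: log2(p) = -2.611435, -p*log2(p) = 0.427326
  p = 5/55 = 0.090909: log2(p) = -3.459432, -p*log2(p) = 0.314494
H = 0.491854 + 0.527379 + 0.447169 + 0.427326 + 0.314494 = 2.208222

H = 2.2082 bits/symbol


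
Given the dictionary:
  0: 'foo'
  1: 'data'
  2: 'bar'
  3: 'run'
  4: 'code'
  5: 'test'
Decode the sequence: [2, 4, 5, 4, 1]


Look up each index in the dictionary:
  2 -> 'bar'
  4 -> 'code'
  5 -> 'test'
  4 -> 'code'
  1 -> 'data'

Decoded: "bar code test code data"


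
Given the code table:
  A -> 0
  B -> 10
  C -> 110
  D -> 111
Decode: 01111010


Decoding:
0 -> A
111 -> D
10 -> B
10 -> B


Result: ADBB


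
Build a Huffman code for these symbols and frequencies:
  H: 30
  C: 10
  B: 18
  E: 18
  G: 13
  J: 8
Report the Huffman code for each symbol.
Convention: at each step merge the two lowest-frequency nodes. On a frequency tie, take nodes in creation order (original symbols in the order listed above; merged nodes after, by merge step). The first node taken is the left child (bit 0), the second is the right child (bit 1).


Huffman tree construction:
Step 1: Merge J(8) + C(10) = 18
Step 2: Merge G(13) + B(18) = 31
Step 3: Merge E(18) + (J+C)(18) = 36
Step 4: Merge H(30) + (G+B)(31) = 61
Step 5: Merge (E+(J+C))(36) + (H+(G+B))(61) = 97
Read each symbol's code off the tree from the root (left child = 0, right child = 1).

Codes:
  H: 10 (length 2)
  C: 011 (length 3)
  B: 111 (length 3)
  E: 00 (length 2)
  G: 110 (length 3)
  J: 010 (length 3)
Average code length: 243/97 = 2.5052 bits/symbol


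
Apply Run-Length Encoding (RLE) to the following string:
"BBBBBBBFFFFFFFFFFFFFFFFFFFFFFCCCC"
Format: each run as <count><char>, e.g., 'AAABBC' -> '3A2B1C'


Scanning runs left to right:
  i=0: run of 'B' x 7 -> '7B'
  i=7: run of 'F' x 22 -> '22F'
  i=29: run of 'C' x 4 -> '4C'

RLE = 7B22F4C


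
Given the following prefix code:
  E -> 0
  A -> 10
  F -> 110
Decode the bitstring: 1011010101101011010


Decoding step by step:
Bits 10 -> A
Bits 110 -> F
Bits 10 -> A
Bits 10 -> A
Bits 110 -> F
Bits 10 -> A
Bits 110 -> F
Bits 10 -> A


Decoded message: AFAAFAFA


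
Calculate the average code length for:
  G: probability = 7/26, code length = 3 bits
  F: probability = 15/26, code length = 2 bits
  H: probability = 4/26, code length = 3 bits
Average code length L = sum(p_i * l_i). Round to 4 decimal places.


Weighted contributions p_i * l_i:
  G: (7/26) * 3 = 21/26
  F: (15/26) * 2 = 30/26
  H: (4/26) * 3 = 12/26
Sum = (21 + 30 + 12)/26 = 63/26

L = 63/26 = 2.4231 bits/symbol


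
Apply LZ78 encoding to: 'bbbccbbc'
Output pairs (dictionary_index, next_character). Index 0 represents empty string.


LZ78 encoding steps:
Dictionary: {0: ''}
Step 1: w='' (idx 0), next='b' -> output (0, 'b'), add 'b' as idx 1
Step 2: w='b' (idx 1), next='b' -> output (1, 'b'), add 'bb' as idx 2
Step 3: w='' (idx 0), next='c' -> output (0, 'c'), add 'c' as idx 3
Step 4: w='c' (idx 3), next='b' -> output (3, 'b'), add 'cb' as idx 4
Step 5: w='b' (idx 1), next='c' -> output (1, 'c'), add 'bc' as idx 5


Encoded: [(0, 'b'), (1, 'b'), (0, 'c'), (3, 'b'), (1, 'c')]


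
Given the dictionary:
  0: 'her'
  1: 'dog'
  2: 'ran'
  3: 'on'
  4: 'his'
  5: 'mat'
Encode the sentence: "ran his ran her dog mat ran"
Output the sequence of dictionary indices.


Look up each word in the dictionary:
  'ran' -> 2
  'his' -> 4
  'ran' -> 2
  'her' -> 0
  'dog' -> 1
  'mat' -> 5
  'ran' -> 2

Encoded: [2, 4, 2, 0, 1, 5, 2]


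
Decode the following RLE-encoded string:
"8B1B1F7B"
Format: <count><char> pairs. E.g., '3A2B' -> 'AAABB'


Expanding each <count><char> pair:
  8B -> 'BBBBBBBB'
  1B -> 'B'
  1F -> 'F'
  7B -> 'BBBBBBB'

Decoded = BBBBBBBBBFBBBBBBB


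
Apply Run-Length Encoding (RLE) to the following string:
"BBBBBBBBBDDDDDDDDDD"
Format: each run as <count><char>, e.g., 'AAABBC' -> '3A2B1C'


Scanning runs left to right:
  i=0: run of 'B' x 9 -> '9B'
  i=9: run of 'D' x 10 -> '10D'

RLE = 9B10D


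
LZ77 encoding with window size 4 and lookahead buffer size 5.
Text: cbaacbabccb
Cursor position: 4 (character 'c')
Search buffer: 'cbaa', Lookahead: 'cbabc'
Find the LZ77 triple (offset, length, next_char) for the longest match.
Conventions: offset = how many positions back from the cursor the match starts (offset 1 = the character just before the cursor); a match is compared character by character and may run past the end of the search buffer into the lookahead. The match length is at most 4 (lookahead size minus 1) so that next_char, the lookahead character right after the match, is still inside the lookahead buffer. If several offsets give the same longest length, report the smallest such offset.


Try each offset into the search buffer:
  offset=1 (pos 3, char 'a'): match length 0
  offset=2 (pos 2, char 'a'): match length 0
  offset=3 (pos 1, char 'b'): match length 0
  offset=4 (pos 0, char 'c'): match length 3
Longest match has length 3 at offset 4.
next_char = character at position 4 + 3 = 7 -> 'b'

Best match: offset=4, length=3 (matching 'cba' starting at position 0)
LZ77 triple: (4, 3, 'b')


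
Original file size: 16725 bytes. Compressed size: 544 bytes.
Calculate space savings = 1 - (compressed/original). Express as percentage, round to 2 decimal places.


ratio = compressed/original = 544/16725 = 0.032526
savings = 1 - ratio = 1 - 0.032526 = 0.967474
as a percentage: 0.967474 * 100 = 96.75%

Space savings = 1 - 544/16725 = 96.75%


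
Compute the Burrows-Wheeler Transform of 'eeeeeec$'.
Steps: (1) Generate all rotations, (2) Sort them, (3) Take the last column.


Rotations (sorted):
  0: $eeeeeec -> last char: c
  1: c$eeeeee -> last char: e
  2: ec$eeeee -> last char: e
  3: eec$eeee -> last char: e
  4: eeec$eee -> last char: e
  5: eeeec$ee -> last char: e
  6: eeeeec$e -> last char: e
  7: eeeeeec$ -> last char: $


BWT = ceeeeee$


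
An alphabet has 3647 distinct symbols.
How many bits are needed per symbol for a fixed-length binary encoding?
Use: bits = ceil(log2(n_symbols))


log2(3647) = 11.8325
Bracket: 2^11 = 2048 < 3647 <= 2^12 = 4096
So ceil(log2(3647)) = 12

bits = ceil(log2(3647)) = ceil(11.8325) = 12 bits


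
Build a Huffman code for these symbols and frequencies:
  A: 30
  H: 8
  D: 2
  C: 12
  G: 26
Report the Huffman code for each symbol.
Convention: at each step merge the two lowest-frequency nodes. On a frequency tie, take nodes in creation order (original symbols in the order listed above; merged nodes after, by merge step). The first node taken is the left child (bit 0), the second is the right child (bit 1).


Huffman tree construction:
Step 1: Merge D(2) + H(8) = 10
Step 2: Merge (D+H)(10) + C(12) = 22
Step 3: Merge ((D+H)+C)(22) + G(26) = 48
Step 4: Merge A(30) + (((D+H)+C)+G)(48) = 78
Read each symbol's code off the tree from the root (left child = 0, right child = 1).

Codes:
  A: 0 (length 1)
  H: 1001 (length 4)
  D: 1000 (length 4)
  C: 101 (length 3)
  G: 11 (length 2)
Average code length: 158/78 = 2.0256 bits/symbol


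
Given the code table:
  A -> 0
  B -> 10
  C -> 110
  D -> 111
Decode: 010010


Decoding:
0 -> A
10 -> B
0 -> A
10 -> B


Result: ABAB


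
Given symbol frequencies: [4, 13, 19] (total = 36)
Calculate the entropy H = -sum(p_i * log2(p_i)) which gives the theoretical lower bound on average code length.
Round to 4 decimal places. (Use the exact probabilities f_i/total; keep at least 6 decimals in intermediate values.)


Per-symbol terms -p_i * log2(p_i) with p_i = f_i/36:
  p = 4/36 = 0.111111: log2(p) = -3.169925, -p*log2(p) = 0.352214
  p = 13/36 = 0.361111: log2(p) = -1.469485, -p*log2(p) = 0.530647
  p = 19/36 = 0.527778: log2(p) = -0.921997, -p*log2(p) = 0.486610
H = 0.352214 + 0.530647 + 0.486610 = 1.369471

H = 1.3695 bits/symbol


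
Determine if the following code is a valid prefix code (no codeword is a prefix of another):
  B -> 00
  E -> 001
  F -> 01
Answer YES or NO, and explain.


Checking each pair (does one codeword prefix another?):
  B='00' vs E='001': prefix -- VIOLATION

NO -- this is NOT a valid prefix code. B (00) is a prefix of E (001).


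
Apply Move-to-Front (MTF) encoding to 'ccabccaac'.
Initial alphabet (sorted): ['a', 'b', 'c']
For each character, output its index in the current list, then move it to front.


MTF encoding:
'c': index 2 in ['a', 'b', 'c'] -> ['c', 'a', 'b']
'c': index 0 in ['c', 'a', 'b'] -> ['c', 'a', 'b']
'a': index 1 in ['c', 'a', 'b'] -> ['a', 'c', 'b']
'b': index 2 in ['a', 'c', 'b'] -> ['b', 'a', 'c']
'c': index 2 in ['b', 'a', 'c'] -> ['c', 'b', 'a']
'c': index 0 in ['c', 'b', 'a'] -> ['c', 'b', 'a']
'a': index 2 in ['c', 'b', 'a'] -> ['a', 'c', 'b']
'a': index 0 in ['a', 'c', 'b'] -> ['a', 'c', 'b']
'c': index 1 in ['a', 'c', 'b'] -> ['c', 'a', 'b']


Output: [2, 0, 1, 2, 2, 0, 2, 0, 1]


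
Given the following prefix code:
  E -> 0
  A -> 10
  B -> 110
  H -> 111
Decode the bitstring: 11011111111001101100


Decoding step by step:
Bits 110 -> B
Bits 111 -> H
Bits 111 -> H
Bits 110 -> B
Bits 0 -> E
Bits 110 -> B
Bits 110 -> B
Bits 0 -> E


Decoded message: BHHBEBBE


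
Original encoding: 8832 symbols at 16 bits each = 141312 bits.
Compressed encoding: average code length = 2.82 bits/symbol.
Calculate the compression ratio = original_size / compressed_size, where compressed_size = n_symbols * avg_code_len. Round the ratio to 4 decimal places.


original_size = n_symbols * orig_bits = 8832 * 16 = 141312 bits
compressed_size = n_symbols * avg_code_len = 8832 * 2.82 = 24906.24 bits
ratio = original_size / compressed_size = 141312 / 24906.24 = 5.6738

Compression ratio = 5.6738


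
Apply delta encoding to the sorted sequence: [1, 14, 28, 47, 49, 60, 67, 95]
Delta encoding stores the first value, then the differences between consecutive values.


First value: 1
Deltas:
  14 - 1 = 13
  28 - 14 = 14
  47 - 28 = 19
  49 - 47 = 2
  60 - 49 = 11
  67 - 60 = 7
  95 - 67 = 28


Delta encoded: [1, 13, 14, 19, 2, 11, 7, 28]


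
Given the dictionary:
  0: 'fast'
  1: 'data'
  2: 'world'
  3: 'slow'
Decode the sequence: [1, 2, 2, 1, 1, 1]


Look up each index in the dictionary:
  1 -> 'data'
  2 -> 'world'
  2 -> 'world'
  1 -> 'data'
  1 -> 'data'
  1 -> 'data'

Decoded: "data world world data data data"


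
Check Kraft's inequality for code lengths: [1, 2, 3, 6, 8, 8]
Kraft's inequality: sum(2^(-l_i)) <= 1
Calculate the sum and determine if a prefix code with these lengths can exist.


Sum = 2^(-1) + 2^(-2) + 2^(-3) + 2^(-6) + 2^(-8) + 2^(-8)
    = 0.5 + 0.25 + 0.125 + 0.015625 + 0.00390625 + 0.00390625
    = 230/256 = 0.8984375
Since 0.8984375 <= 1, Kraft's inequality IS satisfied.
A prefix code with these lengths CAN exist.

Kraft sum = 0.8984375. Satisfied.


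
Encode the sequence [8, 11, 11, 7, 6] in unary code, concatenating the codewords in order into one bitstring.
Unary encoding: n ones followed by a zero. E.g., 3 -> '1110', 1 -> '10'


Encode each number as n ones followed by a terminating 0:
  8 -> 111111110 (9 bits)
  11 -> 111111111110 (12 bits)
  11 -> 111111111110 (12 bits)
  7 -> 11111110 (8 bits)
  6 -> 1111110 (7 bits)
Total length = 9 + 12 + 12 + 8 + 7 = 48 bits.

Unary([8, 11, 11, 7, 6]) = 111111110111111111110111111111110111111101111110 (48 bits)


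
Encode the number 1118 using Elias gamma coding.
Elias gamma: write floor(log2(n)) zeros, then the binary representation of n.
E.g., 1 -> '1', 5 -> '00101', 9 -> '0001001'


num_bits = floor(log2(1118)) + 1 = 11
leading_zeros = num_bits - 1 = 10
binary(1118) = 10001011110

Elias gamma(1118) = '0000000000' + '10001011110' = 000000000010001011110 (21 bits)


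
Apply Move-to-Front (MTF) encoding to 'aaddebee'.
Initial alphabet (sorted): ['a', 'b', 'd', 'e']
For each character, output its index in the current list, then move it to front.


MTF encoding:
'a': index 0 in ['a', 'b', 'd', 'e'] -> ['a', 'b', 'd', 'e']
'a': index 0 in ['a', 'b', 'd', 'e'] -> ['a', 'b', 'd', 'e']
'd': index 2 in ['a', 'b', 'd', 'e'] -> ['d', 'a', 'b', 'e']
'd': index 0 in ['d', 'a', 'b', 'e'] -> ['d', 'a', 'b', 'e']
'e': index 3 in ['d', 'a', 'b', 'e'] -> ['e', 'd', 'a', 'b']
'b': index 3 in ['e', 'd', 'a', 'b'] -> ['b', 'e', 'd', 'a']
'e': index 1 in ['b', 'e', 'd', 'a'] -> ['e', 'b', 'd', 'a']
'e': index 0 in ['e', 'b', 'd', 'a'] -> ['e', 'b', 'd', 'a']


Output: [0, 0, 2, 0, 3, 3, 1, 0]


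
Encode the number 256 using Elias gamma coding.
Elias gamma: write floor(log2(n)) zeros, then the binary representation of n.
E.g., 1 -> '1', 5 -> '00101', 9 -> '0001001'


num_bits = floor(log2(256)) + 1 = 9
leading_zeros = num_bits - 1 = 8
binary(256) = 100000000

Elias gamma(256) = '00000000' + '100000000' = 00000000100000000 (17 bits)


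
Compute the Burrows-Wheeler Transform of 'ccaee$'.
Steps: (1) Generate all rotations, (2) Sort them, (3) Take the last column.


Rotations (sorted):
  0: $ccaee -> last char: e
  1: aee$cc -> last char: c
  2: caee$c -> last char: c
  3: ccaee$ -> last char: $
  4: e$ccae -> last char: e
  5: ee$cca -> last char: a


BWT = ecc$ea


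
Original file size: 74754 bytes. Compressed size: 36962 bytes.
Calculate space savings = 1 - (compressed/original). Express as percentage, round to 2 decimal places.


ratio = compressed/original = 36962/74754 = 0.494448
savings = 1 - ratio = 1 - 0.494448 = 0.505552
as a percentage: 0.505552 * 100 = 50.56%

Space savings = 1 - 36962/74754 = 50.56%


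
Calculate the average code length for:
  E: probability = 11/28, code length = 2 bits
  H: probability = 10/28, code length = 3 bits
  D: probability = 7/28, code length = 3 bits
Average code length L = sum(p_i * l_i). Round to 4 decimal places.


Weighted contributions p_i * l_i:
  E: (11/28) * 2 = 22/28
  H: (10/28) * 3 = 30/28
  D: (7/28) * 3 = 21/28
Sum = (22 + 30 + 21)/28 = 73/28

L = 73/28 = 2.6071 bits/symbol


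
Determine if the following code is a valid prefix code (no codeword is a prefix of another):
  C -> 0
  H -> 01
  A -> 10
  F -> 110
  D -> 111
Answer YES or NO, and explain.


Checking each pair (does one codeword prefix another?):
  C='0' vs H='01': prefix -- VIOLATION

NO -- this is NOT a valid prefix code. C (0) is a prefix of H (01).


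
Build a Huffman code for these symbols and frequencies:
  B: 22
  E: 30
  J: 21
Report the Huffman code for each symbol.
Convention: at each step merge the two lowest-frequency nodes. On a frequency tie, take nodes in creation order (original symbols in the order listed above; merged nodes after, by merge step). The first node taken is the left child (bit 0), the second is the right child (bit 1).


Huffman tree construction:
Step 1: Merge J(21) + B(22) = 43
Step 2: Merge E(30) + (J+B)(43) = 73
Read each symbol's code off the tree from the root (left child = 0, right child = 1).

Codes:
  B: 11 (length 2)
  E: 0 (length 1)
  J: 10 (length 2)
Average code length: 116/73 = 1.5890 bits/symbol


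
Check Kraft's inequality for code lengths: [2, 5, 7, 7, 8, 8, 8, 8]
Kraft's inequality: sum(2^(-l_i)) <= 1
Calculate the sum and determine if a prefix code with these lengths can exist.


Sum = 2^(-2) + 2^(-5) + 2^(-7) + 2^(-7) + 2^(-8) + 2^(-8) + 2^(-8) + 2^(-8)
    = 0.25 + 0.03125 + 0.0078125 + 0.0078125 + 0.00390625 + 0.00390625 + 0.00390625 + 0.00390625
    = 80/256 = 0.3125
Since 0.3125 <= 1, Kraft's inequality IS satisfied.
A prefix code with these lengths CAN exist.

Kraft sum = 0.3125. Satisfied.


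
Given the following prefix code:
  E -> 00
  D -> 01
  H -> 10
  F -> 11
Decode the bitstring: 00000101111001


Decoding step by step:
Bits 00 -> E
Bits 00 -> E
Bits 01 -> D
Bits 01 -> D
Bits 11 -> F
Bits 10 -> H
Bits 01 -> D


Decoded message: EEDDFHD


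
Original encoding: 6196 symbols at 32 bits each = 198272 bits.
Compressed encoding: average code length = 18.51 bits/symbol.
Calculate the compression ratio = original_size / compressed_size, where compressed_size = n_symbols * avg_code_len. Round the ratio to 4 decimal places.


original_size = n_symbols * orig_bits = 6196 * 32 = 198272 bits
compressed_size = n_symbols * avg_code_len = 6196 * 18.51 = 114687.96 bits
ratio = original_size / compressed_size = 198272 / 114687.96 = 1.7288

Compression ratio = 1.7288
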